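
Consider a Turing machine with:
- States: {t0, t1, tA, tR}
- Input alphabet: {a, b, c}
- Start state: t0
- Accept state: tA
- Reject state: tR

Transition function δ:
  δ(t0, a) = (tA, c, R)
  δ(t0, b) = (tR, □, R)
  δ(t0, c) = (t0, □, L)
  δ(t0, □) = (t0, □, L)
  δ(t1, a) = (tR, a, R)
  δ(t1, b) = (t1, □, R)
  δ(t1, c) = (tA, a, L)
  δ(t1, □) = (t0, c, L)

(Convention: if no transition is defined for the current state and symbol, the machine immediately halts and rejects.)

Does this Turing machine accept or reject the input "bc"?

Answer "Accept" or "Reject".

Execution trace:
Initial: [t0]bc
Step 1: δ(t0, b) = (tR, □, R) → □[tR]c

The machine reaches the reject state tR and halts.

Answer: Reject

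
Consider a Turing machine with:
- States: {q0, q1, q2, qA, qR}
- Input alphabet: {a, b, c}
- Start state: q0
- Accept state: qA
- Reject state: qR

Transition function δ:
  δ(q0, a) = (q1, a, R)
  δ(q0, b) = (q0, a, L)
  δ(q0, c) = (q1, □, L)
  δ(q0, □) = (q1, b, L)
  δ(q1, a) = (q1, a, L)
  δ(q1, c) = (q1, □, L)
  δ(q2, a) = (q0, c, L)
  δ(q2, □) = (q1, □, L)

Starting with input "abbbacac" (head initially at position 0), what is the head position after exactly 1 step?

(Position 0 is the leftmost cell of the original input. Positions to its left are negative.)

Execution trace (head position shown):
Step 0: [q0]abbbacac  (head at position 0)
Step 1: move right → a[q1]bbbacac  (head at position 1)

After 1 step, the head is at position 1.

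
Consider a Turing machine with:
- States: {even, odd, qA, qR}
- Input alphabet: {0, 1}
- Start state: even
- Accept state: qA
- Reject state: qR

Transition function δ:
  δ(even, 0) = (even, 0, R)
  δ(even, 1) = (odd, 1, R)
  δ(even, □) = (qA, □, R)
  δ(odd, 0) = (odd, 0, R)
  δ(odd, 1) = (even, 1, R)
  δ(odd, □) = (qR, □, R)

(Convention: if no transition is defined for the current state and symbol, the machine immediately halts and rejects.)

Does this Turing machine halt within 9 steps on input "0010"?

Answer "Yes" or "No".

Execution trace:
Initial: [even]0010
Step 1: δ(even, 0) = (even, 0, R) → 0[even]010
Step 2: δ(even, 0) = (even, 0, R) → 00[even]10
Step 3: δ(even, 1) = (odd, 1, R) → 001[odd]0
Step 4: δ(odd, 0) = (odd, 0, R) → 0010[odd]□
Step 5: δ(odd, □) = (qR, □, R) → 0010□[qR]□

The machine reaches the reject state qR and halts.
The machine halted after 5 steps (within the 9-step bound).

Answer: Yes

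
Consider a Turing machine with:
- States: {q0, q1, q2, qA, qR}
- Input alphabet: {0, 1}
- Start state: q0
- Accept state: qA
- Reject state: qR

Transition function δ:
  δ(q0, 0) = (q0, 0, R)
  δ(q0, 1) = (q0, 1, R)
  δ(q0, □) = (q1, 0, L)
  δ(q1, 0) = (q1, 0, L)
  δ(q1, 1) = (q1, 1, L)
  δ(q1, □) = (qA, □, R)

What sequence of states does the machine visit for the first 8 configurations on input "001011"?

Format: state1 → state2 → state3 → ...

Execution trace:
Initial: [q0]001011
Step 1: δ(q0, 0) = (q0, 0, R) → 0[q0]01011
Step 2: δ(q0, 0) = (q0, 0, R) → 00[q0]1011
Step 3: δ(q0, 1) = (q0, 1, R) → 001[q0]011
Step 4: δ(q0, 0) = (q0, 0, R) → 0010[q0]11
Step 5: δ(q0, 1) = (q0, 1, R) → 00101[q0]1
Step 6: δ(q0, 1) = (q0, 1, R) → 001011[q0]□
Step 7: δ(q0, □) = (q1, 0, L) → 00101[q1]10

State sequence: q0 → q0 → q0 → q0 → q0 → q0 → q0 → q1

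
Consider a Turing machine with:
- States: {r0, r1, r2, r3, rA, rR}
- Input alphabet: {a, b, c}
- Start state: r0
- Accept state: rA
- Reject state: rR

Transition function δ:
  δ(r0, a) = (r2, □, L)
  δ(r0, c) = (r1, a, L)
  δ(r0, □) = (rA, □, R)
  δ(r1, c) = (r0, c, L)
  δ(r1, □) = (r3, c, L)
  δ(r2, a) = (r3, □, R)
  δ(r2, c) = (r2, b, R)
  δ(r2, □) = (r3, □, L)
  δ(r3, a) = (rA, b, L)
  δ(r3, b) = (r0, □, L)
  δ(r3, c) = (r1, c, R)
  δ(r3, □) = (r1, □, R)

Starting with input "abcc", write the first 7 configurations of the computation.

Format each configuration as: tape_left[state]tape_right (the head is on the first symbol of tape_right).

Transitions applied:
Step 1: δ(r0, a) = (r2, □, L)
Step 2: δ(r2, □) = (r3, □, L)
Step 3: δ(r3, □) = (r1, □, R)
Step 4: δ(r1, □) = (r3, c, L)
Step 5: δ(r3, □) = (r1, □, R)
Step 6: δ(r1, c) = (r0, c, L)

The first 7 configurations are:
[r0]abcc ⊢ [r2]□□bcc ⊢ [r3]□□□bcc ⊢ □[r1]□□bcc ⊢ [r3]□c□bcc ⊢ □[r1]c□bcc ⊢ [r0]□c□bcc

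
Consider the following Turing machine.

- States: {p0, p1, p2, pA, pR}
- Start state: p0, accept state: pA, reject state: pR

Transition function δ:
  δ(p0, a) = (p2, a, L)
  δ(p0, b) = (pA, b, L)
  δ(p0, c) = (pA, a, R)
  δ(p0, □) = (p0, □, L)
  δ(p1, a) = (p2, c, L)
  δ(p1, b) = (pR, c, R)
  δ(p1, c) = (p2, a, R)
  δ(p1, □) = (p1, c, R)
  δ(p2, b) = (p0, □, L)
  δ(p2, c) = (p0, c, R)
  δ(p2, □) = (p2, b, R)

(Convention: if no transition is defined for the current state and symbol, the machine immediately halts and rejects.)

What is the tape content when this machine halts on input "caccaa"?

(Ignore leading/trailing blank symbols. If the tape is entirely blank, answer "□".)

Execution trace:
Initial: [p0]caccaa
Step 1: δ(p0, c) = (pA, a, R) → a[pA]accaa

The machine reaches the accept state pA and halts.

Final tape (ignoring leading/trailing blanks): aaccaa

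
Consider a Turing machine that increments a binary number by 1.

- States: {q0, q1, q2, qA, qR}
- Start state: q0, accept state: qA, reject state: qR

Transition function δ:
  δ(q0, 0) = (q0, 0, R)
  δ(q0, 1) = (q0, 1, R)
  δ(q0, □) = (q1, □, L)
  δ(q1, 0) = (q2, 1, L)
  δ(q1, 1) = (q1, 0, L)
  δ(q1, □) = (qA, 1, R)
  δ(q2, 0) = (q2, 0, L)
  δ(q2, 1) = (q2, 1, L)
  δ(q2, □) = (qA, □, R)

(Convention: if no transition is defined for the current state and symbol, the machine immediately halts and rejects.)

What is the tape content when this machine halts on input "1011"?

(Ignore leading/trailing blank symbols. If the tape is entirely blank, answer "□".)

Execution trace:
Initial: [q0]1011
Step 1: δ(q0, 1) = (q0, 1, R) → 1[q0]011
Step 2: δ(q0, 0) = (q0, 0, R) → 10[q0]11
Step 3: δ(q0, 1) = (q0, 1, R) → 101[q0]1
Step 4: δ(q0, 1) = (q0, 1, R) → 1011[q0]□
Step 5: δ(q0, □) = (q1, □, L) → 101[q1]1□
Step 6: δ(q1, 1) = (q1, 0, L) → 10[q1]10□
Step 7: δ(q1, 1) = (q1, 0, L) → 1[q1]000□
Step 8: δ(q1, 0) = (q2, 1, L) → [q2]1100□
Step 9: δ(q2, 1) = (q2, 1, L) → [q2]□1100□
Step 10: δ(q2, □) = (qA, □, R) → □[qA]1100□

The machine reaches the accept state qA and halts.

Final tape (ignoring leading/trailing blanks): 1100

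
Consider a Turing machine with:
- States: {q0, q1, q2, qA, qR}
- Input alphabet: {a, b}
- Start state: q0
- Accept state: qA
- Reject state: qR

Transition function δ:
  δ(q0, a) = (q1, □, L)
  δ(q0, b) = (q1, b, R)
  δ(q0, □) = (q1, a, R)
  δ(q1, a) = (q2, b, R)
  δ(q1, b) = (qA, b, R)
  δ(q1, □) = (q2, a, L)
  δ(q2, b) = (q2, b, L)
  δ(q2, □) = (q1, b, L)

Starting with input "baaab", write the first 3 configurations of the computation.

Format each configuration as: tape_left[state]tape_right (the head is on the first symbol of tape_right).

Transitions applied:
Step 1: δ(q0, b) = (q1, b, R)
Step 2: δ(q1, a) = (q2, b, R)

The first 3 configurations are:
[q0]baaab ⊢ b[q1]aaab ⊢ bb[q2]aab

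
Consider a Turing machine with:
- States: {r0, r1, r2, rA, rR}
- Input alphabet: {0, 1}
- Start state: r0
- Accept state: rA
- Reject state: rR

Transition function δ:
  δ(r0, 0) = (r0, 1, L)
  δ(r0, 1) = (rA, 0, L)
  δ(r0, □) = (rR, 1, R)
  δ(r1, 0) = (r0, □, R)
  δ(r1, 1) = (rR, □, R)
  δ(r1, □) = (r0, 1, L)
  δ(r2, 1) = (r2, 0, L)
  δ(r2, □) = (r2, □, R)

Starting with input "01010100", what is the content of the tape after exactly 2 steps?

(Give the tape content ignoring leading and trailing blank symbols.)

Execution trace:
Initial: [r0]01010100
Step 1: δ(r0, 0) = (r0, 1, L) → [r0]□11010100
Step 2: δ(r0, □) = (rR, 1, R) → 1[rR]11010100

The machine reaches the reject state rR and halts.

After 2 steps, the tape (ignoring leading/trailing blanks) is: 111010100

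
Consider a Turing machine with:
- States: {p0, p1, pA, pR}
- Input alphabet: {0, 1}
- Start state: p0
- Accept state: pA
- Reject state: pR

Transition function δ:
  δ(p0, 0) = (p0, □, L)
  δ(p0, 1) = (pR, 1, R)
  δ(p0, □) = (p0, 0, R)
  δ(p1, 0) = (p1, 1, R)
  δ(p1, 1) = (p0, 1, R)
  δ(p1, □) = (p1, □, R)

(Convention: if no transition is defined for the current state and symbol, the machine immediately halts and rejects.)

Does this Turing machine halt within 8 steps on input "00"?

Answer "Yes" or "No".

Execution trace:
Initial: [p0]00
Step 1: δ(p0, 0) = (p0, □, L) → [p0]□□0
Step 2: δ(p0, □) = (p0, 0, R) → 0[p0]□0
Step 3: δ(p0, □) = (p0, 0, R) → 00[p0]0
Step 4: δ(p0, 0) = (p0, □, L) → 0[p0]0□
Step 5: δ(p0, 0) = (p0, □, L) → [p0]0□□
Step 6: δ(p0, 0) = (p0, □, L) → [p0]□□□□
Step 7: δ(p0, □) = (p0, 0, R) → 0[p0]□□□
Step 8: δ(p0, □) = (p0, 0, R) → 00[p0]□□

The machine has not reached a halting state after 8 steps.
The machine did not halt within the 8-step bound.

Answer: No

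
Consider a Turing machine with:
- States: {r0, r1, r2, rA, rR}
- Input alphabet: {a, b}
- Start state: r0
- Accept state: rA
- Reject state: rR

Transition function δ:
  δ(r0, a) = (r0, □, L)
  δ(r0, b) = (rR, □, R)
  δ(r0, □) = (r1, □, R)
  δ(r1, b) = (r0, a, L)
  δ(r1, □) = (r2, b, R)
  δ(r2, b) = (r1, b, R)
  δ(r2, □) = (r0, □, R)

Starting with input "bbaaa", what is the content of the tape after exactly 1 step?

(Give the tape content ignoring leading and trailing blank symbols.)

Execution trace:
Initial: [r0]bbaaa
Step 1: δ(r0, b) = (rR, □, R) → □[rR]baaa

The machine reaches the reject state rR and halts.

After 1 step, the tape (ignoring leading/trailing blanks) is: baaa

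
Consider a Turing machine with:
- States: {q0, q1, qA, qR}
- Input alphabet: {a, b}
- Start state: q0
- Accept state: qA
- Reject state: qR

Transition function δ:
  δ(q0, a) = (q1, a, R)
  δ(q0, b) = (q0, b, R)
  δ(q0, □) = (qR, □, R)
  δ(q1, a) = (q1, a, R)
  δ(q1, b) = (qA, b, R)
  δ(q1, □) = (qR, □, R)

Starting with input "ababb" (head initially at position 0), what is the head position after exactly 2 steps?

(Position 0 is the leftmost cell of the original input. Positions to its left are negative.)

Execution trace (head position shown):
Step 0: [q0]ababb  (head at position 0)
Step 1: move right → a[q1]babb  (head at position 1)
Step 2: move right → ab[qA]abb  (head at position 2)

After 2 steps, the head is at position 2.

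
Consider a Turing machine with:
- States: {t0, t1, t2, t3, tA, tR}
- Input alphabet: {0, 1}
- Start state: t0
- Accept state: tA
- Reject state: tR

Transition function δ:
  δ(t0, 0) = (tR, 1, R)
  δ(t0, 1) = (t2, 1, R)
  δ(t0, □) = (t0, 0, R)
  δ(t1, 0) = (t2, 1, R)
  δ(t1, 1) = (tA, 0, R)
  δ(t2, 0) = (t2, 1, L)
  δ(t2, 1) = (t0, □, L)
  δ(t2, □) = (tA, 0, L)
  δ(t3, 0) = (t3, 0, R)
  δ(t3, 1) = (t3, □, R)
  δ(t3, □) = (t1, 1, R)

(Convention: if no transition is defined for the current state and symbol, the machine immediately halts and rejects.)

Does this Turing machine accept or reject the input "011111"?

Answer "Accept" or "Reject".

Execution trace:
Initial: [t0]011111
Step 1: δ(t0, 0) = (tR, 1, R) → 1[tR]11111

The machine reaches the reject state tR and halts.

Answer: Reject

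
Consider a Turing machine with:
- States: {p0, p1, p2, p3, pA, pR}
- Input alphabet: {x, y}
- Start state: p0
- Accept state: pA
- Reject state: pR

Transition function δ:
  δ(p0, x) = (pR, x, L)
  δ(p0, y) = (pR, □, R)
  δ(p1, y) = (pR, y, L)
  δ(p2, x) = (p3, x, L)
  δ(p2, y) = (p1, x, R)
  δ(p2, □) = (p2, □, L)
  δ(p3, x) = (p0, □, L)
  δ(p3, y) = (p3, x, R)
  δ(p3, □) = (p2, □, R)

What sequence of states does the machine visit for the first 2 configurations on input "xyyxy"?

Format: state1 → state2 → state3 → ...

Execution trace:
Initial: [p0]xyyxy
Step 1: δ(p0, x) = (pR, x, L) → [pR]□xyyxy

The machine reaches the reject state pR and halts.

State sequence: p0 → pR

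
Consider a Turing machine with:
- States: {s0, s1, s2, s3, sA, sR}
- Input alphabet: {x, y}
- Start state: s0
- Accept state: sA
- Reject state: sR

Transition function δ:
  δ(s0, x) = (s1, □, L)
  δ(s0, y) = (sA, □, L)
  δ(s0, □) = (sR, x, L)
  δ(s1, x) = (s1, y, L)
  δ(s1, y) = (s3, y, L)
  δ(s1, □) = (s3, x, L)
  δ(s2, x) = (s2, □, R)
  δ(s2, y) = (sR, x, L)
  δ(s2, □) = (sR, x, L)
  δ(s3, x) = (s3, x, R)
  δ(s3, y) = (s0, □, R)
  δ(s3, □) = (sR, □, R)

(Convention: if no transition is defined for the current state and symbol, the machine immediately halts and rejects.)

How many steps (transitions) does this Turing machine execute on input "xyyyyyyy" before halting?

Execution trace:
Initial: [s0]xyyyyyyy
Step 1: δ(s0, x) = (s1, □, L) → [s1]□□yyyyyyy
Step 2: δ(s1, □) = (s3, x, L) → [s3]□x□yyyyyyy
Step 3: δ(s3, □) = (sR, □, R) → □[sR]x□yyyyyyy

The machine reaches the reject state sR and halts.

The machine executed 3 steps before halting.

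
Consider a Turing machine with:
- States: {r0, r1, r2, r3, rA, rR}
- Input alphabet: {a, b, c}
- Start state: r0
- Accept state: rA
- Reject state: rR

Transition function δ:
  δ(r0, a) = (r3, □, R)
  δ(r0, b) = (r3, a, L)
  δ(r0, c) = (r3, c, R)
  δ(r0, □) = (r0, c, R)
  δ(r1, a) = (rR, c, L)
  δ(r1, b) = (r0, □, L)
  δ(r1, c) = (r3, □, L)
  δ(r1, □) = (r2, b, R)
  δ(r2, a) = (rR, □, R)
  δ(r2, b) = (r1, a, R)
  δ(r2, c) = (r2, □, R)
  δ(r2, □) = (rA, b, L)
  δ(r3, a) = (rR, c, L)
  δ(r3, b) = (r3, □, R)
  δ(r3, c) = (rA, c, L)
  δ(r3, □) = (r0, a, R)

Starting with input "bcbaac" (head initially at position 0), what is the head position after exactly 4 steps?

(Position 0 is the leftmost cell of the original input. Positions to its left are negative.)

Execution trace (head position shown):
Step 0: [r0]bcbaac  (head at position 0)
Step 1: move left → [r3]□acbaac  (head at position -1)
Step 2: move right → a[r0]acbaac  (head at position 0)
Step 3: move right → a□[r3]cbaac  (head at position 1)
Step 4: move left → a[rA]□cbaac  (head at position 0)

After 4 steps, the head is at position 0.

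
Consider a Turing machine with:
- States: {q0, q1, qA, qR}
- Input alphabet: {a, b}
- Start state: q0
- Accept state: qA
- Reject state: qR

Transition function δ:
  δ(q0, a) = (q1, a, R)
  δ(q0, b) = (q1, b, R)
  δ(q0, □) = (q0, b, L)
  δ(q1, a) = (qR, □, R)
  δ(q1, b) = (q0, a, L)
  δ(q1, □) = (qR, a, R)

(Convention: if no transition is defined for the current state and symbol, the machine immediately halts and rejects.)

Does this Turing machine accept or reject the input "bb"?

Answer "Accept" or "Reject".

Execution trace:
Initial: [q0]bb
Step 1: δ(q0, b) = (q1, b, R) → b[q1]b
Step 2: δ(q1, b) = (q0, a, L) → [q0]ba
Step 3: δ(q0, b) = (q1, b, R) → b[q1]a
Step 4: δ(q1, a) = (qR, □, R) → b□[qR]□

The machine reaches the reject state qR and halts.

Answer: Reject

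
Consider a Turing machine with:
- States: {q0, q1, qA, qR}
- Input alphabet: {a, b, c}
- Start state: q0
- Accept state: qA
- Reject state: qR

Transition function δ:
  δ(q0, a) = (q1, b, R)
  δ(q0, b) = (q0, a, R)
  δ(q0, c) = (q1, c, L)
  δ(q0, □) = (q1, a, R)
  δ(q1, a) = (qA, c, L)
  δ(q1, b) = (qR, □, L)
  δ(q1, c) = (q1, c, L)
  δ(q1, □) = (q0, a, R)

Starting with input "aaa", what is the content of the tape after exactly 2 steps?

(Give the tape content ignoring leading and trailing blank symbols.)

Execution trace:
Initial: [q0]aaa
Step 1: δ(q0, a) = (q1, b, R) → b[q1]aa
Step 2: δ(q1, a) = (qA, c, L) → [qA]bca

The machine reaches the accept state qA and halts.

After 2 steps, the tape (ignoring leading/trailing blanks) is: bca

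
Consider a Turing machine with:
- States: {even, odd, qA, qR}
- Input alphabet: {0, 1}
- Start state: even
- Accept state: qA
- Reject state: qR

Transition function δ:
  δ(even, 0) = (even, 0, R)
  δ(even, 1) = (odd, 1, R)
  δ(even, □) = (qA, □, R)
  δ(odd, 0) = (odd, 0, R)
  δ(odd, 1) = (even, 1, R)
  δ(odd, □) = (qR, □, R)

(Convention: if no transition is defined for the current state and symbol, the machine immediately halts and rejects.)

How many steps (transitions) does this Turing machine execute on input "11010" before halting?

Execution trace:
Initial: [even]11010
Step 1: δ(even, 1) = (odd, 1, R) → 1[odd]1010
Step 2: δ(odd, 1) = (even, 1, R) → 11[even]010
Step 3: δ(even, 0) = (even, 0, R) → 110[even]10
Step 4: δ(even, 1) = (odd, 1, R) → 1101[odd]0
Step 5: δ(odd, 0) = (odd, 0, R) → 11010[odd]□
Step 6: δ(odd, □) = (qR, □, R) → 11010□[qR]□

The machine reaches the reject state qR and halts.

The machine executed 6 steps before halting.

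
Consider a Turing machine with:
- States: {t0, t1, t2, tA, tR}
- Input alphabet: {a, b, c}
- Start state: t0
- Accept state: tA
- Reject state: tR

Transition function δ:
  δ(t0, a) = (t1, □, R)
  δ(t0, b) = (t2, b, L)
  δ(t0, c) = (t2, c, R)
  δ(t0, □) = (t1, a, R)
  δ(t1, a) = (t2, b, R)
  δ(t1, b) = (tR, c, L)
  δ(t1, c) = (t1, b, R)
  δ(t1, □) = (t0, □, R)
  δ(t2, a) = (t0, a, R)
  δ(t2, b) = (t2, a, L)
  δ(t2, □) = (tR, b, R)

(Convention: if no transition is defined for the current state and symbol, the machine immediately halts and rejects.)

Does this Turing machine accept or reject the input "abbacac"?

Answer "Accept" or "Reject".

Execution trace:
Initial: [t0]abbacac
Step 1: δ(t0, a) = (t1, □, R) → □[t1]bbacac
Step 2: δ(t1, b) = (tR, c, L) → [tR]□cbacac

The machine reaches the reject state tR and halts.

Answer: Reject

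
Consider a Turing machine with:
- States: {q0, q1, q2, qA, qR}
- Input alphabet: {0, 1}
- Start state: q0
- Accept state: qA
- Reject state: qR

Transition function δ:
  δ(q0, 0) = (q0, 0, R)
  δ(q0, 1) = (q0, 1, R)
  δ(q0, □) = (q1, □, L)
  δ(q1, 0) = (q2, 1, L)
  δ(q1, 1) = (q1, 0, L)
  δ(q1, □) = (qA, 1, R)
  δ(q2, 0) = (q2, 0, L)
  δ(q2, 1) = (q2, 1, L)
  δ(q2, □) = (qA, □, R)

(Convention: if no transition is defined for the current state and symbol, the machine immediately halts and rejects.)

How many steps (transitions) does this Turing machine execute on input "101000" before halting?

Execution trace:
Initial: [q0]101000
Step 1: δ(q0, 1) = (q0, 1, R) → 1[q0]01000
Step 2: δ(q0, 0) = (q0, 0, R) → 10[q0]1000
Step 3: δ(q0, 1) = (q0, 1, R) → 101[q0]000
Step 4: δ(q0, 0) = (q0, 0, R) → 1010[q0]00
Step 5: δ(q0, 0) = (q0, 0, R) → 10100[q0]0
Step 6: δ(q0, 0) = (q0, 0, R) → 101000[q0]□
Step 7: δ(q0, □) = (q1, □, L) → 10100[q1]0□
Step 8: δ(q1, 0) = (q2, 1, L) → 1010[q2]01□
Step 9: δ(q2, 0) = (q2, 0, L) → 101[q2]001□
Step 10: δ(q2, 0) = (q2, 0, L) → 10[q2]1001□
Step 11: δ(q2, 1) = (q2, 1, L) → 1[q2]01001□
Step 12: δ(q2, 0) = (q2, 0, L) → [q2]101001□
Step 13: δ(q2, 1) = (q2, 1, L) → [q2]□101001□
Step 14: δ(q2, □) = (qA, □, R) → □[qA]101001□

The machine reaches the accept state qA and halts.

The machine executed 14 steps before halting.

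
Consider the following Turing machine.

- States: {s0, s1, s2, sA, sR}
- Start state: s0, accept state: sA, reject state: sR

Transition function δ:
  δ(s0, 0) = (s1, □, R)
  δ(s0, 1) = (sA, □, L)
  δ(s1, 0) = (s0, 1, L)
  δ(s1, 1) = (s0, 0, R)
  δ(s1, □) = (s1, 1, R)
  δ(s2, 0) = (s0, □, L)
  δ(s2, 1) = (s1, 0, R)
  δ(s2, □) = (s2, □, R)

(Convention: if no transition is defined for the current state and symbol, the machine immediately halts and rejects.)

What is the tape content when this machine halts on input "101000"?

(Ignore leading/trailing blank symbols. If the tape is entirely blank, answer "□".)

Execution trace:
Initial: [s0]101000
Step 1: δ(s0, 1) = (sA, □, L) → [sA]□□01000

The machine reaches the accept state sA and halts.

Final tape (ignoring leading/trailing blanks): 01000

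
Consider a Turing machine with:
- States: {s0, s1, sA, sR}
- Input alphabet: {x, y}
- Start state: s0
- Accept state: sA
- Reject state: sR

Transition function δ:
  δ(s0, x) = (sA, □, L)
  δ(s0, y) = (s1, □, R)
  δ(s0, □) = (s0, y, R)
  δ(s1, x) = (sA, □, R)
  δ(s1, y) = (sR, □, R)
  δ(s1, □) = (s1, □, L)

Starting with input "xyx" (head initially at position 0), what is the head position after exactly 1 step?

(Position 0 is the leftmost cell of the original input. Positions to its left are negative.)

Execution trace (head position shown):
Step 0: [s0]xyx  (head at position 0)
Step 1: move left → [sA]□□yx  (head at position -1)

After 1 step, the head is at position -1.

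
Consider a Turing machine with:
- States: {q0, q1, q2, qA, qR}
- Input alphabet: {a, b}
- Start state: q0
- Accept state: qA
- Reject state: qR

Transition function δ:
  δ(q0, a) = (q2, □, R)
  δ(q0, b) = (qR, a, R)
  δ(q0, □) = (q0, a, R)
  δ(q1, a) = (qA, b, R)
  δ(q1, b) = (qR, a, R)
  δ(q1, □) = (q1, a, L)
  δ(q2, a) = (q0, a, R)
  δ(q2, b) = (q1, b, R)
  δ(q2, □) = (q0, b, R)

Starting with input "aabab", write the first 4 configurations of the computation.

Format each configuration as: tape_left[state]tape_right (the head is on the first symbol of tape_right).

Transitions applied:
Step 1: δ(q0, a) = (q2, □, R)
Step 2: δ(q2, a) = (q0, a, R)
Step 3: δ(q0, b) = (qR, a, R)

The first 4 configurations are:
[q0]aabab ⊢ □[q2]abab ⊢ □a[q0]bab ⊢ □aa[qR]ab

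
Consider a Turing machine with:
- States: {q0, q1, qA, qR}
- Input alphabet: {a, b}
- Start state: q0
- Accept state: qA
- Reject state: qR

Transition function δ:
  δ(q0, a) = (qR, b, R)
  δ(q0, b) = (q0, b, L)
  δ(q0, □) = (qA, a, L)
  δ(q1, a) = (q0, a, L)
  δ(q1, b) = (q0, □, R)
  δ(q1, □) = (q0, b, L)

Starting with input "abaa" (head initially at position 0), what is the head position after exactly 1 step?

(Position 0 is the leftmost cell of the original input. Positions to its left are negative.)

Execution trace (head position shown):
Step 0: [q0]abaa  (head at position 0)
Step 1: move right → b[qR]baa  (head at position 1)

After 1 step, the head is at position 1.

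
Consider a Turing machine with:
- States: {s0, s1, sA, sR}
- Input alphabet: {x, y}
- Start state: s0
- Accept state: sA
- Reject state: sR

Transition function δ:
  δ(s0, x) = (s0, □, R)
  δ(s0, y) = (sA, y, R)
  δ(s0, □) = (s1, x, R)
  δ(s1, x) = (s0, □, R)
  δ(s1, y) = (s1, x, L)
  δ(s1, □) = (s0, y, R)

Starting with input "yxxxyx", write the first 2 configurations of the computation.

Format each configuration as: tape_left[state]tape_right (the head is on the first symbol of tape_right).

Transitions applied:
Step 1: δ(s0, y) = (sA, y, R)

The first 2 configurations are:
[s0]yxxxyx ⊢ y[sA]xxxyx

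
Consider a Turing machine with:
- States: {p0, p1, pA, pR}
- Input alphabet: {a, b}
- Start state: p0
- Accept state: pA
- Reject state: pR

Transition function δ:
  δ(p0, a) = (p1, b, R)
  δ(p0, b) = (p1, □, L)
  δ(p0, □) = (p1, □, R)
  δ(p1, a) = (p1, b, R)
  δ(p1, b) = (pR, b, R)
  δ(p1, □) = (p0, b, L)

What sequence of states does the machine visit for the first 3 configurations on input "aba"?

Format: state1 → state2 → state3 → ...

Execution trace:
Initial: [p0]aba
Step 1: δ(p0, a) = (p1, b, R) → b[p1]ba
Step 2: δ(p1, b) = (pR, b, R) → bb[pR]a

The machine reaches the reject state pR and halts.

State sequence: p0 → p1 → pR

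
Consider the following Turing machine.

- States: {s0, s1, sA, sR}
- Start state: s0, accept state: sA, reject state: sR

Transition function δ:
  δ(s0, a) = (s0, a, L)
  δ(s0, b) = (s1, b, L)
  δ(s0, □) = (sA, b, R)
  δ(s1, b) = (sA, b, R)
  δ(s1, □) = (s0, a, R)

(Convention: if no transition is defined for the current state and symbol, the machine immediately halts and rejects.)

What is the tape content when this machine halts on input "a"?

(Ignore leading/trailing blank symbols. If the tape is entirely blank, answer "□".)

Execution trace:
Initial: [s0]a
Step 1: δ(s0, a) = (s0, a, L) → [s0]□a
Step 2: δ(s0, □) = (sA, b, R) → b[sA]a

The machine reaches the accept state sA and halts.

Final tape (ignoring leading/trailing blanks): ba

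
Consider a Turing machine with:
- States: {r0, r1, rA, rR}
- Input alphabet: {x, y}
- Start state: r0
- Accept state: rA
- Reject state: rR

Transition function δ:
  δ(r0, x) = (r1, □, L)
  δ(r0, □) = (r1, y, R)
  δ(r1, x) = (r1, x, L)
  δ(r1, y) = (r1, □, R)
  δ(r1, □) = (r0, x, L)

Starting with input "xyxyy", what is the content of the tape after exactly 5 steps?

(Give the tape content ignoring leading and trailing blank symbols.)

Execution trace:
Initial: [r0]xyxyy
Step 1: δ(r0, x) = (r1, □, L) → [r1]□□yxyy
Step 2: δ(r1, □) = (r0, x, L) → [r0]□x□yxyy
Step 3: δ(r0, □) = (r1, y, R) → y[r1]x□yxyy
Step 4: δ(r1, x) = (r1, x, L) → [r1]yx□yxyy
Step 5: δ(r1, y) = (r1, □, R) → □[r1]x□yxyy

After 5 steps, the tape (ignoring leading/trailing blanks) is: x□yxyy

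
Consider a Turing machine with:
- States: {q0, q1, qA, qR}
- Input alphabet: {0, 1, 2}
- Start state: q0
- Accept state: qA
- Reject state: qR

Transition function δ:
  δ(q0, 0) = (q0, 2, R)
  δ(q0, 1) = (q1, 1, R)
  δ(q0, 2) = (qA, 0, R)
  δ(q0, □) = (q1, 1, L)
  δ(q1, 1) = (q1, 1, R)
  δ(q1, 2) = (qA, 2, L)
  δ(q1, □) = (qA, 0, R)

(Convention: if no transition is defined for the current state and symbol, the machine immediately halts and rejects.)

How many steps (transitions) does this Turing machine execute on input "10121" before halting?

Execution trace:
Initial: [q0]10121
Step 1: δ(q0, 1) = (q1, 1, R) → 1[q1]0121

No transition is defined for δ(q1, 0). By convention the machine halts and rejects.

The machine executed 1 step before halting.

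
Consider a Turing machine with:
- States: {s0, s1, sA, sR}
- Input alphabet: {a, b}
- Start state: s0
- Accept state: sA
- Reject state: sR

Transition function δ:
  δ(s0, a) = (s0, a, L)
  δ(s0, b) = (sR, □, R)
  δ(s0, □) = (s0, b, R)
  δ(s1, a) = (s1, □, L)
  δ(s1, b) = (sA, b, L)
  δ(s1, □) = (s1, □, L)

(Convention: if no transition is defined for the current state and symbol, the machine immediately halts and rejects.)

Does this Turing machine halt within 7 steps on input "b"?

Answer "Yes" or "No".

Execution trace:
Initial: [s0]b
Step 1: δ(s0, b) = (sR, □, R) → □[sR]□

The machine reaches the reject state sR and halts.
The machine halted after 1 step (within the 7-step bound).

Answer: Yes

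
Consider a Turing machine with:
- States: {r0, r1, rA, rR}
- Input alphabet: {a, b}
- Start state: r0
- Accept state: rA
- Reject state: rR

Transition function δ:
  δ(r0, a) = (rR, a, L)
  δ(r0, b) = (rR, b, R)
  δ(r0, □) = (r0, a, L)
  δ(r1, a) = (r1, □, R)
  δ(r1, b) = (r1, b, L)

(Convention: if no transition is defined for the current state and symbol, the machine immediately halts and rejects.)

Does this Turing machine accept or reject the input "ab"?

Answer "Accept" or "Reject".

Execution trace:
Initial: [r0]ab
Step 1: δ(r0, a) = (rR, a, L) → [rR]□ab

The machine reaches the reject state rR and halts.

Answer: Reject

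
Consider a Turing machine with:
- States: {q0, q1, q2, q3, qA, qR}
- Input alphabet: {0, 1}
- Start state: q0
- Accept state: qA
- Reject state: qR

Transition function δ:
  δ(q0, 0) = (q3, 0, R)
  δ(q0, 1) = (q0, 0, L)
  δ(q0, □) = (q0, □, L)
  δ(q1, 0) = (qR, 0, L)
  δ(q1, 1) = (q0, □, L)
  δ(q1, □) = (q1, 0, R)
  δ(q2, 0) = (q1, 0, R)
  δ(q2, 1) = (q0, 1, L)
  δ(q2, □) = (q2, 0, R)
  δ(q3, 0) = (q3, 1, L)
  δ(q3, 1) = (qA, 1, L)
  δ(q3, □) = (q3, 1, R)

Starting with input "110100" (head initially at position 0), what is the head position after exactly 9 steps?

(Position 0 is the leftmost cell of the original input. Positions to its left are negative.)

Execution trace (head position shown):
Step 0: [q0]110100  (head at position 0)
Step 1: move left → [q0]□010100  (head at position -1)
Step 2: move left → [q0]□□010100  (head at position -2)
Step 3: move left → [q0]□□□010100  (head at position -3)
Step 4: move left → [q0]□□□□010100  (head at position -4)
Step 5: move left → [q0]□□□□□010100  (head at position -5)
Step 6: move left → [q0]□□□□□□010100  (head at position -6)
Step 7: move left → [q0]□□□□□□□010100  (head at position -7)
Step 8: move left → [q0]□□□□□□□□010100  (head at position -8)
Step 9: move left → [q0]□□□□□□□□□010100  (head at position -9)

After 9 steps, the head is at position -9.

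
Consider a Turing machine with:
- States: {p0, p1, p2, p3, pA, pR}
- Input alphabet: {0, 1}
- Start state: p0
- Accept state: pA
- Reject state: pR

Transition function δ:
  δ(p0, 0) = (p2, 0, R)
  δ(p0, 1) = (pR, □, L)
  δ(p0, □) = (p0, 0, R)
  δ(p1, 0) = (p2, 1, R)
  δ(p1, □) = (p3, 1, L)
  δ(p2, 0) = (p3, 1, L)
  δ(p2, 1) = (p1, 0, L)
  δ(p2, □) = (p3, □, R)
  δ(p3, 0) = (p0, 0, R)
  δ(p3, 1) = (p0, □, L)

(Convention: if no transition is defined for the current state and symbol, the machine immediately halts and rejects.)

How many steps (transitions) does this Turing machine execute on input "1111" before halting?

Execution trace:
Initial: [p0]1111
Step 1: δ(p0, 1) = (pR, □, L) → [pR]□□111

The machine reaches the reject state pR and halts.

The machine executed 1 step before halting.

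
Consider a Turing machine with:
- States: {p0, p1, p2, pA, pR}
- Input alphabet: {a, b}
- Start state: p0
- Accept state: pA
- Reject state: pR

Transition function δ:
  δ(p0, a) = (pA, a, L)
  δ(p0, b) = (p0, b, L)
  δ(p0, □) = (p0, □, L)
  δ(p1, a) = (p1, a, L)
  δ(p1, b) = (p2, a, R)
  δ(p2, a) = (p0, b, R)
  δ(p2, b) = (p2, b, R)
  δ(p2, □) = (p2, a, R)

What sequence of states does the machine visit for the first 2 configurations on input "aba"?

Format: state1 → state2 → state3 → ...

Execution trace:
Initial: [p0]aba
Step 1: δ(p0, a) = (pA, a, L) → [pA]□aba

The machine reaches the accept state pA and halts.

State sequence: p0 → pA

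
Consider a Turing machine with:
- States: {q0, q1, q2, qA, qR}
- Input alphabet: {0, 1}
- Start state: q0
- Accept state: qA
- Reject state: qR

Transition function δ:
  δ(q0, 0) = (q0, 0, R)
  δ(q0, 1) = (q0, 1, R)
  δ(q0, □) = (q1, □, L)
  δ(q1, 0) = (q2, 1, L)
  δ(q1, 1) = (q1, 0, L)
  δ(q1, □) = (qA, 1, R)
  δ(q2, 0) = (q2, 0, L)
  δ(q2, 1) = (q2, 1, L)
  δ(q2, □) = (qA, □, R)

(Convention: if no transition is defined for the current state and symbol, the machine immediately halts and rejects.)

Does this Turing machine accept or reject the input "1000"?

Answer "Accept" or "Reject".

Execution trace:
Initial: [q0]1000
Step 1: δ(q0, 1) = (q0, 1, R) → 1[q0]000
Step 2: δ(q0, 0) = (q0, 0, R) → 10[q0]00
Step 3: δ(q0, 0) = (q0, 0, R) → 100[q0]0
Step 4: δ(q0, 0) = (q0, 0, R) → 1000[q0]□
Step 5: δ(q0, □) = (q1, □, L) → 100[q1]0□
Step 6: δ(q1, 0) = (q2, 1, L) → 10[q2]01□
Step 7: δ(q2, 0) = (q2, 0, L) → 1[q2]001□
Step 8: δ(q2, 0) = (q2, 0, L) → [q2]1001□
Step 9: δ(q2, 1) = (q2, 1, L) → [q2]□1001□
Step 10: δ(q2, □) = (qA, □, R) → □[qA]1001□

The machine reaches the accept state qA and halts.

Answer: Accept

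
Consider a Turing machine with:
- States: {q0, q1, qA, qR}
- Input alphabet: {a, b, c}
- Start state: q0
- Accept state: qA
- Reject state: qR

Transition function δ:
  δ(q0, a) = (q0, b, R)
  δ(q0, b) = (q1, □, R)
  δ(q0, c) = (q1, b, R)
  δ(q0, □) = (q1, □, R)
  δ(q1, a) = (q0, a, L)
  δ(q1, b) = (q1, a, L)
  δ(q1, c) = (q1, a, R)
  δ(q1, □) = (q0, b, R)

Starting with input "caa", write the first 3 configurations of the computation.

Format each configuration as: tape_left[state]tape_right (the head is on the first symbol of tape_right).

Transitions applied:
Step 1: δ(q0, c) = (q1, b, R)
Step 2: δ(q1, a) = (q0, a, L)

The first 3 configurations are:
[q0]caa ⊢ b[q1]aa ⊢ [q0]baa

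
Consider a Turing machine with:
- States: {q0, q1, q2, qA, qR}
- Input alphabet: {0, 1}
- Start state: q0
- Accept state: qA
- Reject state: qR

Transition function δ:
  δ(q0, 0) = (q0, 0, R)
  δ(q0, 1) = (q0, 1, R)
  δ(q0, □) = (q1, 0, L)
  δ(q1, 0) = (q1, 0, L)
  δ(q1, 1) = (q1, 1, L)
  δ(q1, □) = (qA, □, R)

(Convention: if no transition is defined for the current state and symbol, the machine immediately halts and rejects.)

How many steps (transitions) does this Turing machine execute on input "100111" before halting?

Execution trace:
Initial: [q0]100111
Step 1: δ(q0, 1) = (q0, 1, R) → 1[q0]00111
Step 2: δ(q0, 0) = (q0, 0, R) → 10[q0]0111
Step 3: δ(q0, 0) = (q0, 0, R) → 100[q0]111
Step 4: δ(q0, 1) = (q0, 1, R) → 1001[q0]11
Step 5: δ(q0, 1) = (q0, 1, R) → 10011[q0]1
Step 6: δ(q0, 1) = (q0, 1, R) → 100111[q0]□
Step 7: δ(q0, □) = (q1, 0, L) → 10011[q1]10
Step 8: δ(q1, 1) = (q1, 1, L) → 1001[q1]110
Step 9: δ(q1, 1) = (q1, 1, L) → 100[q1]1110
Step 10: δ(q1, 1) = (q1, 1, L) → 10[q1]01110
Step 11: δ(q1, 0) = (q1, 0, L) → 1[q1]001110
Step 12: δ(q1, 0) = (q1, 0, L) → [q1]1001110
Step 13: δ(q1, 1) = (q1, 1, L) → [q1]□1001110
Step 14: δ(q1, □) = (qA, □, R) → □[qA]1001110

The machine reaches the accept state qA and halts.

The machine executed 14 steps before halting.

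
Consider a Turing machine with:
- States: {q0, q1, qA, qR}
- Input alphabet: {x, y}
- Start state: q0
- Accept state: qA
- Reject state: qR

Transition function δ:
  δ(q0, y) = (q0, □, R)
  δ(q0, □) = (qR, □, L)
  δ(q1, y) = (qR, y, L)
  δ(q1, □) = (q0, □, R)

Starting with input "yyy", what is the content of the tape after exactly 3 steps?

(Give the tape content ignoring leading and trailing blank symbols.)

Execution trace:
Initial: [q0]yyy
Step 1: δ(q0, y) = (q0, □, R) → □[q0]yy
Step 2: δ(q0, y) = (q0, □, R) → □□[q0]y
Step 3: δ(q0, y) = (q0, □, R) → □□□[q0]□

After 3 steps, the tape (ignoring leading/trailing blanks) is: □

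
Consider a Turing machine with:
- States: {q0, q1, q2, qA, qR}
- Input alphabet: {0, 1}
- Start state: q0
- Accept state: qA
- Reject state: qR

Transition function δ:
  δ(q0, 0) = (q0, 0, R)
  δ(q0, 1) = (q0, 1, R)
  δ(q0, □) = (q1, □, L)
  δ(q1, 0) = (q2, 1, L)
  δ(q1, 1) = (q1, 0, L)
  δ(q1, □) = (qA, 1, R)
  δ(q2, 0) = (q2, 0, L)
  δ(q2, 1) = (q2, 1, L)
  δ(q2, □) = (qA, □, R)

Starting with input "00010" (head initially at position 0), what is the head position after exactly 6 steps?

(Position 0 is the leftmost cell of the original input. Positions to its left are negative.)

Execution trace (head position shown):
Step 0: [q0]00010  (head at position 0)
Step 1: move right → 0[q0]0010  (head at position 1)
Step 2: move right → 00[q0]010  (head at position 2)
Step 3: move right → 000[q0]10  (head at position 3)
Step 4: move right → 0001[q0]0  (head at position 4)
Step 5: move right → 00010[q0]□  (head at position 5)
Step 6: move left → 0001[q1]0□  (head at position 4)

After 6 steps, the head is at position 4.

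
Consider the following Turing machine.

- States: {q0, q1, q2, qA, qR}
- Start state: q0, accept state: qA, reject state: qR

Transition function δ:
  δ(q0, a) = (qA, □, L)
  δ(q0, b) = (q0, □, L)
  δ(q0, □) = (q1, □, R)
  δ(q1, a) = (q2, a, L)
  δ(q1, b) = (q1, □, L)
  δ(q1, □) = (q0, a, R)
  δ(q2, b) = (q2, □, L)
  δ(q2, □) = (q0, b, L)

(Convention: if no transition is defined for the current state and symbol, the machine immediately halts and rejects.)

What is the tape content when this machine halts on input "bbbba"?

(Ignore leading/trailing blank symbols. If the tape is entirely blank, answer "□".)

Execution trace:
Initial: [q0]bbbba
Step 1: δ(q0, b) = (q0, □, L) → [q0]□□bbba
Step 2: δ(q0, □) = (q1, □, R) → □[q1]□bbba
Step 3: δ(q1, □) = (q0, a, R) → □a[q0]bbba
Step 4: δ(q0, b) = (q0, □, L) → □[q0]a□bba
Step 5: δ(q0, a) = (qA, □, L) → [qA]□□□bba

The machine reaches the accept state qA and halts.

Final tape (ignoring leading/trailing blanks): bba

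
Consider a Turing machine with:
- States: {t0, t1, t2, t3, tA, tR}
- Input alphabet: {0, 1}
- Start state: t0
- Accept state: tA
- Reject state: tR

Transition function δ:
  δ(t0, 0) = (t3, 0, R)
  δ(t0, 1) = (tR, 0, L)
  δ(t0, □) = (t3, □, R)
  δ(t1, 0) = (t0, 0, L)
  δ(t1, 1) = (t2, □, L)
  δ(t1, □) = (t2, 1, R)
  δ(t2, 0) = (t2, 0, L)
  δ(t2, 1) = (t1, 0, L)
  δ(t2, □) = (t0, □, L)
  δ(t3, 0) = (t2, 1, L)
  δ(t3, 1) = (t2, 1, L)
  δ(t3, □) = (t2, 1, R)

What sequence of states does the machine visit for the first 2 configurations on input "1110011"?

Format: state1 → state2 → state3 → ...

Execution trace:
Initial: [t0]1110011
Step 1: δ(t0, 1) = (tR, 0, L) → [tR]□0110011

The machine reaches the reject state tR and halts.

State sequence: t0 → tR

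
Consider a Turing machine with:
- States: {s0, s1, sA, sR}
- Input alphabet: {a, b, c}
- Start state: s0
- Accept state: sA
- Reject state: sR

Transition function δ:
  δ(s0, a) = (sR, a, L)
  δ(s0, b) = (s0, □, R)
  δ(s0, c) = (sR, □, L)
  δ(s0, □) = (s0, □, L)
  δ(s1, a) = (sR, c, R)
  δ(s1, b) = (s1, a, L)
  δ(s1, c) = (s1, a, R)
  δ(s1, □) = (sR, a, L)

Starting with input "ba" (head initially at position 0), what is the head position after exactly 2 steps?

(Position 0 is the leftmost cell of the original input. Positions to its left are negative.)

Execution trace (head position shown):
Step 0: [s0]ba  (head at position 0)
Step 1: move right → □[s0]a  (head at position 1)
Step 2: move left → [sR]□a  (head at position 0)

After 2 steps, the head is at position 0.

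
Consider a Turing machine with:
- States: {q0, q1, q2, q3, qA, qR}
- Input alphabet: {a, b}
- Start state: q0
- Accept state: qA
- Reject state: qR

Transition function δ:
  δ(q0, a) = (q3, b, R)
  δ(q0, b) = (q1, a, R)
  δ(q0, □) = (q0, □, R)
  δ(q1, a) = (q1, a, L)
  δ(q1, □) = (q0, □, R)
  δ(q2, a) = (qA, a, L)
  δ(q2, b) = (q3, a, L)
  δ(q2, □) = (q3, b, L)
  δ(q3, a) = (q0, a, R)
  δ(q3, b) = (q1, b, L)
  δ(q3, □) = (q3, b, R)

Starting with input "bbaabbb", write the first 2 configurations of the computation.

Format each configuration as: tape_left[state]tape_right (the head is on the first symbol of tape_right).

Transitions applied:
Step 1: δ(q0, b) = (q1, a, R)

The first 2 configurations are:
[q0]bbaabbb ⊢ a[q1]baabbb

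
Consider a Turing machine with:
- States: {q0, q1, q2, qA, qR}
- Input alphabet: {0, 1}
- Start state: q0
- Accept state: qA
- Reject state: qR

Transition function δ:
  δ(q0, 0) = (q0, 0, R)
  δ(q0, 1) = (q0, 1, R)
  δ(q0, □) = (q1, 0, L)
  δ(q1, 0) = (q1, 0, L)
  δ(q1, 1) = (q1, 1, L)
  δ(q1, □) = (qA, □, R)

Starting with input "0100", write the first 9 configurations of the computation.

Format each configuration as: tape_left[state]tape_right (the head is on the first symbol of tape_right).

Transitions applied:
Step 1: δ(q0, 0) = (q0, 0, R)
Step 2: δ(q0, 1) = (q0, 1, R)
Step 3: δ(q0, 0) = (q0, 0, R)
Step 4: δ(q0, 0) = (q0, 0, R)
Step 5: δ(q0, □) = (q1, 0, L)
Step 6: δ(q1, 0) = (q1, 0, L)
Step 7: δ(q1, 0) = (q1, 0, L)
Step 8: δ(q1, 1) = (q1, 1, L)

The first 9 configurations are:
[q0]0100 ⊢ 0[q0]100 ⊢ 01[q0]00 ⊢ 010[q0]0 ⊢ 0100[q0]□ ⊢ 010[q1]00 ⊢ 01[q1]000 ⊢ 0[q1]1000 ⊢ [q1]01000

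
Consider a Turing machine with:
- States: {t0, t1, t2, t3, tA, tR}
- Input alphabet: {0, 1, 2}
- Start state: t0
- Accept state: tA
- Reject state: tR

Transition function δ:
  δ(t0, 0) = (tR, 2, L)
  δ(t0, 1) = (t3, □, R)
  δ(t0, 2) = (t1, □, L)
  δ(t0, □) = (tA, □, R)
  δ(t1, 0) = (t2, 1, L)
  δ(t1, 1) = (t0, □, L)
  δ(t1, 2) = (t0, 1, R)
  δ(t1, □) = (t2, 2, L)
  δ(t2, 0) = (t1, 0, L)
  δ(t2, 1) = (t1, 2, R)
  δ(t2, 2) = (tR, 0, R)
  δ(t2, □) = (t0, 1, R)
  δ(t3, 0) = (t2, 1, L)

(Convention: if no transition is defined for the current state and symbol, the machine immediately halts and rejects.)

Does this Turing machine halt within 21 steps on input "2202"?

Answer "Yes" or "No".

Execution trace:
Initial: [t0]2202
Step 1: δ(t0, 2) = (t1, □, L) → [t1]□□202
Step 2: δ(t1, □) = (t2, 2, L) → [t2]□2□202
Step 3: δ(t2, □) = (t0, 1, R) → 1[t0]2□202
Step 4: δ(t0, 2) = (t1, □, L) → [t1]1□□202
Step 5: δ(t1, 1) = (t0, □, L) → [t0]□□□□202
Step 6: δ(t0, □) = (tA, □, R) → □[tA]□□□202

The machine reaches the accept state tA and halts.
The machine halted after 6 steps (within the 21-step bound).

Answer: Yes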